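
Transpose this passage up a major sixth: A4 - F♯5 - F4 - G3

A4 → F#5
F#5 → D#6
F4 → D5
G3 → E4

F#5 D#6 D5 E4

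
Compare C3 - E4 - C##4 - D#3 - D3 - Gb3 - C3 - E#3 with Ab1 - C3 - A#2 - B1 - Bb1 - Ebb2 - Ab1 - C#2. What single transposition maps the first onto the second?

down a major tenth

Take the first pair: C3 → Ab1. C to A spans 10 letter names, so the interval is some kind of tenth.
Ab1 to C3 is 16 semitones, which makes it a major tenth; the second version is lower, so the direction is down.
Checking another pair — E#3 → C#2 — gives the same interval.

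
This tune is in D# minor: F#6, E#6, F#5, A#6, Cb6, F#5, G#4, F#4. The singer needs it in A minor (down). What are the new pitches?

From D# down to A is an augmented fourth; apply that to each pitch.
F#6 becomes C6
E#6 becomes B5
F#5 becomes C5
A#6 becomes E6
Cb6 becomes Gbb5
F#5 becomes C5
G#4 becomes D4
F#4 becomes C4

C6 B5 C5 E6 Gbb5 C5 D4 C4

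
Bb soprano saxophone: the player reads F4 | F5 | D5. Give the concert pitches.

Eb4 Eb5 C5

Written C4 on the Bb soprano saxophone sounds as Bb3, a major second lower; apply that shift to every note.
F4 -> Eb4
F5 -> Eb5
D5 -> C5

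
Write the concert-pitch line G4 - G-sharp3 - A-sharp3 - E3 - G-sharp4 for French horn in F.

D5 D#4 E#4 B3 D#5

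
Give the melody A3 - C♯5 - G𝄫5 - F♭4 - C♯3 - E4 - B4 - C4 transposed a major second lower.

G3 B4 Fbb5 Ebb4 B2 D4 A4 Bb3

A3 to G3
C#5 to B4
Gbb5 to Fbb5
Fb4 to Ebb4
C#3 to B2
E4 to D4
B4 to A4
C4 to Bb3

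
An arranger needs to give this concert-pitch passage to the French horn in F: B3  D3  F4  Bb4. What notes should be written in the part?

The French horn in F sounds a perfect fifth below written, so the written part must be a perfect fifth above concert — transpose each note up.
B3 gives F#4
D3 gives A3
F4 gives C5
Bb4 gives F5

F#4 A3 C5 F5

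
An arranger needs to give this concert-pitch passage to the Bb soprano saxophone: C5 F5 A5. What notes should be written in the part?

D5 G5 B5

Written C4 sounds as Bb3 on the Bb soprano saxophone, so concert pitches are written a major second up.
C5 to D5
F5 to G5
A5 to B5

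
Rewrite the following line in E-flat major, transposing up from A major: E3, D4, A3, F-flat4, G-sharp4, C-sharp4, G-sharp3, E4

Bb3 Ab4 Eb4 Cbb5 D5 G4 D4 Bb4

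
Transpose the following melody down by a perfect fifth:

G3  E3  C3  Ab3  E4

C3 A2 F2 Db3 A3

G3: a fifth down reaches C, and 7 semitones makes it C3.
E3 down a perfect fifth is A2.
A perfect fifth down from C3 gives F2.
Ab3 down a perfect fifth is Db3.
A perfect fifth down from E4 gives A3.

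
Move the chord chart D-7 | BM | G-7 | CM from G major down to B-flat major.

G major down to B-flat major is a major sixth; each chord root moves by that interval while the quality stays the same.
D-7: root D down a major sixth → F, giving F-7.
BM: root B down a major sixth → D, giving DM.
G-7: root G down a major sixth → Bb, giving Bb-7.
CM: root C down a major sixth → Eb, giving EbM.

F-7 DM Bb-7 EbM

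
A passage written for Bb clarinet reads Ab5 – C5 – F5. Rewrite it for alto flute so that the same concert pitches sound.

First find concert pitch: the Bb clarinet sounds a major second below written, so Ab5 C5 F5 sounds Gb5 Bb4 Eb5.
Then write for alto flute: it sounds a perfect fourth below written, so the part must be a perfect fourth above concert.
Gb5 → Cb6
Bb4 → Eb5
Eb5 → Ab5

Cb6 Eb5 Ab5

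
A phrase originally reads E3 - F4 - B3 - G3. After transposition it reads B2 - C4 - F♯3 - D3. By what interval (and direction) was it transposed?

From E3 to B2 is 4 letter names — a fourth of some quality.
B2 to E3 is 5 semitones, which makes it a perfect fourth; the second version is lower, so the direction is down.
Checking another pair — G3 → D3 — gives the same interval.

down a perfect fourth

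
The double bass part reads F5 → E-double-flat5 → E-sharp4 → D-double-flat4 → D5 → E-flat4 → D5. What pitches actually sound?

Written C4 on the double bass sounds as C3, a perfect octave lower; apply that shift to every note.
F5 becomes F4
Ebb5 becomes Ebb4
E#4 becomes E#3
Dbb4 becomes Dbb3
D5 becomes D4
Eb4 becomes Eb3
D5 becomes D4

F4 Ebb4 E#3 Dbb3 D4 Eb3 D4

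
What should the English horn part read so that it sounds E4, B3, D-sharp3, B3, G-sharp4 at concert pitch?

Written C4 sounds as F3 on the English horn, so concert pitches are written a perfect fifth up.
E4 -> B4
B3 -> F#4
D#3 -> A#3
B3 -> F#4
G#4 -> D#5

B4 F#4 A#3 F#4 D#5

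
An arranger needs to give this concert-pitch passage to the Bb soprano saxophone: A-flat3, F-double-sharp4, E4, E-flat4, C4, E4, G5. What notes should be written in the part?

Bb3 G##4 F#4 F4 D4 F#4 A5

Written C4 sounds as Bb3 on the Bb soprano saxophone, so concert pitches are written a major second up.
Ab3 -> Bb3
F##4 -> G##4
E4 -> F#4
Eb4 -> F4
C4 -> D4
E4 -> F#4
G5 -> A5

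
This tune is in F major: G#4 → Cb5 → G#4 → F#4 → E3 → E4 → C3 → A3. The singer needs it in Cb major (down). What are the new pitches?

D4 Gbb4 D4 C4 Bb2 Bb3 Gb2 Eb3

From F down to Cb is an augmented fourth; apply that to each pitch.
G#4 -> D4
Cb5 -> Gbb4
G#4 -> D4
F#4 -> C4
E3 -> Bb2
E4 -> Bb3
C3 -> Gb2
A3 -> Eb3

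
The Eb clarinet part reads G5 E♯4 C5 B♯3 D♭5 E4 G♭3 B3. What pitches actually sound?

Written C4 on the Eb clarinet sounds as Eb4, a minor third higher; apply that shift to every note.
G5 becomes Bb5
E#4 becomes G#4
C5 becomes Eb5
B#3 becomes D#4
Db5 becomes Fb5
E4 becomes G4
Gb3 becomes Bbb3
B3 becomes D4

Bb5 G#4 Eb5 D#4 Fb5 G4 Bbb3 D4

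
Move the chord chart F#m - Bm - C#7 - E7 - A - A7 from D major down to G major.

Bm Em F#7 A7 D D7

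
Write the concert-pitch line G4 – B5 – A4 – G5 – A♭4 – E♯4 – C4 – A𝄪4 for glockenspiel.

G2 B3 A2 G3 Ab2 E#2 C2 A##2

Written C4 sounds as C6 on the glockenspiel, so concert pitches are written a perfect fifteenth down.
G4 to G2
B5 to B3
A4 to A2
G5 to G3
Ab4 to Ab2
E#4 to E#2
C4 to C2
A##4 to A##2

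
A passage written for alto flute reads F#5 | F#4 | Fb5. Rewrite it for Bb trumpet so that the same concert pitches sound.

D#5 D#4 Db5

First find concert pitch: the alto flute sounds a perfect fourth below written, so F#5 F#4 Fb5 sounds C#5 C#4 Cb5.
Then write for Bb trumpet: it sounds a major second below written, so the part must be a major second above concert.
C#5 → D#5
C#4 → D#4
Cb5 → Db5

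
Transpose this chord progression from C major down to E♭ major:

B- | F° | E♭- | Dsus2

D- Ab° Gb- Fsus2

C major down to E♭ major is a major sixth; each chord root moves by that interval while the quality stays the same.
B-: root B down a major sixth → D, giving D-.
F°: root F down a major sixth → Ab, giving Ab°.
E♭-: root E♭ down a major sixth → Gb, giving Gb-.
Dsus2: root D down a major sixth → F, giving Fsus2.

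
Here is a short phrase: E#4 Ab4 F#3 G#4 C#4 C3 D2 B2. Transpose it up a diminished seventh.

E#4 to D5
Ab4 to Gbb5
F#3 to Eb4
G#4 to F5
C#4 to Bb4
C3 to Bbb3
D2 to Cb3
B2 to Ab3

D5 Gbb5 Eb4 F5 Bb4 Bbb3 Cb3 Ab3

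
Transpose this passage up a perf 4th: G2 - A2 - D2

C3 D3 G2

G2: a fourth up reaches C, and 5 semitones makes it C3.
A perfect fourth up from A2 gives D3.
A perfect fourth up from D2 gives G2.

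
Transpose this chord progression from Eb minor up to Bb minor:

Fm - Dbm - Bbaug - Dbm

Cm Abm Faug Abm

Eb minor up to Bb minor is a perfect fifth; each chord root moves by that interval while the quality stays the same.
Fm: root F up a perfect fifth → C, giving Cm.
Dbm: root Db up a perfect fifth → Ab, giving Abm.
Bbaug: root Bb up a perfect fifth → F, giving Faug.
Dbm: root Db up a perfect fifth → Ab, giving Abm.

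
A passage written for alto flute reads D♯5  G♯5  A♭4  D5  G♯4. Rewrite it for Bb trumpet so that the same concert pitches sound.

B#4 E#5 F4 B4 E#4

First find concert pitch: the alto flute sounds a perfect fourth below written, so D♯5 G♯5 A♭4 D5 G♯4 sounds A#4 D#5 Eb4 A4 D#4.
Then write for Bb trumpet: it sounds a major second below written, so the part must be a major second above concert.
A#4 → B#4
D#5 → E#5
Eb4 → F4
A4 → B4
D#4 → E#4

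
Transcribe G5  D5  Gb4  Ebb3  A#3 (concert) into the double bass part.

G6 D6 Gb5 Ebb4 A#4

The double bass sounds a perfect octave below written, so the written part must be a perfect octave above concert — transpose each note up.
G5 to G6
D5 to D6
Gb4 to Gb5
Ebb3 to Ebb4
A#3 to A#4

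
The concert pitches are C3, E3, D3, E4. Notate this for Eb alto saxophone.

A3 C#4 B3 C#5

Written C4 sounds as Eb3 on the Eb alto saxophone, so concert pitches are written a major sixth up.
C3 to A3
E3 to C#4
D3 to B3
E4 to C#5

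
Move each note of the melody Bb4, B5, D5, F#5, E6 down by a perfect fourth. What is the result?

F4 F#5 A4 C#5 B5

Bb4: a fourth down reaches F, and 5 semitones makes it F4.
B5: a fourth down reaches F, and 5 semitones makes it F#5.
A perfect fourth down from D5 gives A4.
F#5: a fourth down reaches C, and 5 semitones makes it C#5.
A perfect fourth down from E6 gives B5.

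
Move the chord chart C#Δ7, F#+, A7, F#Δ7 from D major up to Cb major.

D major up to Cb major is a diminished seventh; each chord root moves by that interval while the quality stays the same.
C#Δ7: root C# up a diminished seventh → Bb, giving BbΔ7.
F#+: root F# up a diminished seventh → Eb, giving Eb+.
A7: root A up a diminished seventh → Gb, giving Gb7.
F#Δ7: root F# up a diminished seventh → Eb, giving EbΔ7.

BbΔ7 Eb+ Gb7 EbΔ7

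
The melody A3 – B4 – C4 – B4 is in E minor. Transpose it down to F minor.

From E down to F is a major seventh; apply that to each pitch.
A3 to Bb2
B4 to C4
C4 to Db3
B4 to C4

Bb2 C4 Db3 C4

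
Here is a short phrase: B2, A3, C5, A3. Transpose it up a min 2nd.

B2 -> C3
A3 -> Bb3
C5 -> Db5
A3 -> Bb3

C3 Bb3 Db5 Bb3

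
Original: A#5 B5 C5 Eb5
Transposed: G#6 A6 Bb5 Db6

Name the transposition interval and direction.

Take the first pair: A#5 → G#6. A to G spans 7 letter names, so the interval is some kind of seventh.
A#5 to G#6 is 10 semitones, which makes it a minor seventh; the second version is higher, so the direction is up.
Checking another pair — Eb5 → Db6 — gives the same interval.

up a minor seventh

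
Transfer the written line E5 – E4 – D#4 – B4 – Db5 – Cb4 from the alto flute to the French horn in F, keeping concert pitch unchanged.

F#5 F#4 E#4 C#5 Eb5 Db4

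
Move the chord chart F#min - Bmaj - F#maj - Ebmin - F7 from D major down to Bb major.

D major down to Bb major is a major third; each chord root moves by that interval while the quality stays the same.
F#min: root F# down a major third → D, giving Dmin.
Bmaj: root B down a major third → G, giving Gmaj.
F#maj: root F# down a major third → D, giving Dmaj.
Ebmin: root Eb down a major third → Cb, giving Cbmin.
F7: root F down a major third → Db, giving Db7.

Dmin Gmaj Dmaj Cbmin Db7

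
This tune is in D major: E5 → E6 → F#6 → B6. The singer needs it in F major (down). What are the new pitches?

G4 G5 A5 D6

D major to F major down is a major sixth, so every note moves down by that interval.
E5 to G4
E6 to G5
F#6 to A5
B6 to D6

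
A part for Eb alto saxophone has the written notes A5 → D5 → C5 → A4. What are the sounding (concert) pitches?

Written C4 on the Eb alto saxophone sounds as Eb3, a major sixth lower; apply that shift to every note.
A5 gives C5
D5 gives F4
C5 gives Eb4
A4 gives C4

C5 F4 Eb4 C4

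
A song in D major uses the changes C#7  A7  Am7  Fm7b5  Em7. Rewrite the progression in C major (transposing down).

B7 G7 Gm7 Ebm7b5 Dm7

D major down to C major is a major second; each chord root moves by that interval while the quality stays the same.
C#7: root C# down a major second → B, giving B7.
A7: root A down a major second → G, giving G7.
Am7: root A down a major second → G, giving Gm7.
Fm7b5: root F down a major second → Eb, giving Ebm7b5.
Em7: root E down a major second → D, giving Dm7.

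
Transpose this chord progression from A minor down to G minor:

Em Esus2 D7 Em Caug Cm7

Dm Dsus2 C7 Dm Bbaug Bbm7

A minor down to G minor is a major second; each chord root moves by that interval while the quality stays the same.
Em: root E down a major second → D, giving Dm.
Esus2: root E down a major second → D, giving Dsus2.
D7: root D down a major second → C, giving C7.
Em: root E down a major second → D, giving Dm.
Caug: root C down a major second → Bb, giving Bbaug.
Cm7: root C down a major second → Bb, giving Bbm7.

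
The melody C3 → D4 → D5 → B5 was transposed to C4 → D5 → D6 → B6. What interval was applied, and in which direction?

up a perfect octave

From C3 to C4 is 8 letter names — an octave of some quality.
C3 to C4 is 12 semitones, which makes it a perfect octave; the second version is higher, so the direction is up.
Checking another pair — B5 → B6 — gives the same interval.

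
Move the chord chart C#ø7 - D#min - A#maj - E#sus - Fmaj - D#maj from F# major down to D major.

Aø7 Bmin F#maj C#sus Dbmaj Bmaj

F# major down to D major is a major third; each chord root moves by that interval while the quality stays the same.
C#ø7: root C# down a major third → A, giving Aø7.
D#min: root D# down a major third → B, giving Bmin.
A#maj: root A# down a major third → F#, giving F#maj.
E#sus: root E# down a major third → C#, giving C#sus.
Fmaj: root F down a major third → Db, giving Dbmaj.
D#maj: root D# down a major third → B, giving Bmaj.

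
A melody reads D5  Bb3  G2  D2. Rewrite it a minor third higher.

F5 Db4 Bb2 F2

D5 becomes F5
Bb3 becomes Db4
G2 becomes Bb2
D2 becomes F2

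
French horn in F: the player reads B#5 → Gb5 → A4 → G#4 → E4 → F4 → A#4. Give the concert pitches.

E#5 Cb5 D4 C#4 A3 Bb3 D#4

The French horn in F sounds a perfect fifth below written, so transpose each written note down a perfect fifth.
B#5 becomes E#5
Gb5 becomes Cb5
A4 becomes D4
G#4 becomes C#4
E4 becomes A3
F4 becomes Bb3
A#4 becomes D#4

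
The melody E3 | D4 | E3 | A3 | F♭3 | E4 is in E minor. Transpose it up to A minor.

A3 G4 A3 D4 Bbb3 A4

E minor to A minor up is a perfect fourth, so every note moves up by that interval.
E3 becomes A3
D4 becomes G4
E3 becomes A3
A3 becomes D4
Fb3 becomes Bbb3
E4 becomes A4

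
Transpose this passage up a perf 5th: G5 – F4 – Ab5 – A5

G5 to D6
F4 to C5
Ab5 to Eb6
A5 to E6

D6 C5 Eb6 E6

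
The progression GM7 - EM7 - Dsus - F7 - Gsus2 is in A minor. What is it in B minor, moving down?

A minor down to B minor is a minor seventh; each chord root moves by that interval while the quality stays the same.
GM7: root G down a minor seventh → A, giving AM7.
EM7: root E down a minor seventh → F#, giving F#M7.
Dsus: root D down a minor seventh → E, giving Esus.
F7: root F down a minor seventh → G, giving G7.
Gsus2: root G down a minor seventh → A, giving Asus2.

AM7 F#M7 Esus G7 Asus2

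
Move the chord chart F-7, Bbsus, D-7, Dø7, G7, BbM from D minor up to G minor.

Bb-7 Ebsus G-7 Gø7 C7 EbM

D minor up to G minor is a perfect fourth; each chord root moves by that interval while the quality stays the same.
F-7: root F up a perfect fourth → Bb, giving Bb-7.
Bbsus: root Bb up a perfect fourth → Eb, giving Ebsus.
D-7: root D up a perfect fourth → G, giving G-7.
Dø7: root D up a perfect fourth → G, giving Gø7.
G7: root G up a perfect fourth → C, giving C7.
BbM: root Bb up a perfect fourth → Eb, giving EbM.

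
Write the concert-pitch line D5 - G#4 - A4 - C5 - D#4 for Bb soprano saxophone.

E5 A#4 B4 D5 E#4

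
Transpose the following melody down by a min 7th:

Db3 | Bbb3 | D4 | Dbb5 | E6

Eb2 Cb3 E3 Ebb4 F#5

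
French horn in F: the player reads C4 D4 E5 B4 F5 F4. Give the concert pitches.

The French horn in F sounds a perfect fifth below written, so transpose each written note down a perfect fifth.
C4 -> F3
D4 -> G3
E5 -> A4
B4 -> E4
F5 -> Bb4
F4 -> Bb3

F3 G3 A4 E4 Bb4 Bb3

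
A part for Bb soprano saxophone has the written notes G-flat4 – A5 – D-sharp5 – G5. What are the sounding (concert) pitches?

Fb4 G5 C#5 F5

Written C4 on the Bb soprano saxophone sounds as Bb3, a major second lower; apply that shift to every note.
Gb4 becomes Fb4
A5 becomes G5
D#5 becomes C#5
G5 becomes F5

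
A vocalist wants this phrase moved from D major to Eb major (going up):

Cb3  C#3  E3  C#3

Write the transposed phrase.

Dbb3 D3 F3 D3

From D up to Eb is a minor second; apply that to each pitch.
Cb3 becomes Dbb3
C#3 becomes D3
E3 becomes F3
C#3 becomes D3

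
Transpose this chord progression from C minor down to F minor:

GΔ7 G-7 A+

CΔ7 C-7 D+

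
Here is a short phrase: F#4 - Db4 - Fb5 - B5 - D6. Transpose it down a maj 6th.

A3 Fb3 Abb4 D5 F5

F#4 down a major sixth is A3.
A major sixth down from Db4 gives Fb3.
Fb5: a sixth down reaches A, and 9 semitones makes it Abb4.
B5: a sixth down reaches D, and 9 semitones makes it D5.
D6 down a major sixth is F5.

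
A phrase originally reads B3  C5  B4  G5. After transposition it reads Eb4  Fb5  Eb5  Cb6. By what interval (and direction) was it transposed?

up a diminished fourth

From B3 to Eb4 is 4 letter names — a fourth of some quality.
B3 to Eb4 is 4 semitones, which makes it a diminished fourth; the second version is higher, so the direction is up.
Checking another pair — G5 → Cb6 — gives the same interval.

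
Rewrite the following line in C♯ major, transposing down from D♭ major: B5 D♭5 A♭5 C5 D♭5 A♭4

A##5 C#5 G#5 B#4 C#5 G#4

D♭ major to C♯ major down is a diminished second, so every note moves down by that interval.
B5 → A##5
Db5 → C#5
Ab5 → G#5
C5 → B#4
Db5 → C#5
Ab4 → G#4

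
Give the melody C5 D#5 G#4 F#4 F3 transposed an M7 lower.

Db4 E4 A3 G3 Gb2

C5 down a major seventh is Db4.
D#5: a seventh down reaches E, and 11 semitones makes it E4.
G#4: a seventh down reaches A, and 11 semitones makes it A3.
F#4 down a major seventh is G3.
A major seventh down from F3 gives Gb2.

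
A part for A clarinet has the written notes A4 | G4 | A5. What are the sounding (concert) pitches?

F#4 E4 F#5

Written C4 on the A clarinet sounds as A3, a minor third lower; apply that shift to every note.
A4 gives F#4
G4 gives E4
A5 gives F#5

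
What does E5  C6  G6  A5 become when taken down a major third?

C5 Ab5 Eb6 F5

E5: a third down reaches C, and 4 semitones makes it C5.
A major third down from C6 gives Ab5.
G6 down a major third is Eb6.
A major third down from A5 gives F5.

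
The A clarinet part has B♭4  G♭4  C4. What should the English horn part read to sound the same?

D5 Bb4 E4

First find concert pitch: the A clarinet sounds a minor third below written, so B♭4 G♭4 C4 sounds G4 Eb4 A3.
Then write for English horn: it sounds a perfect fifth below written, so the part must be a perfect fifth above concert.
G4 → D5
Eb4 → Bb4
A3 → E4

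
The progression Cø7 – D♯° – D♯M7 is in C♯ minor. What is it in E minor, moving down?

C♯ minor down to E minor is a major sixth; each chord root moves by that interval while the quality stays the same.
Cø7: root C down a major sixth → Eb, giving Ebø7.
D♯°: root D♯ down a major sixth → F#, giving F#°.
D♯M7: root D♯ down a major sixth → F#, giving F#M7.

Ebø7 F#° F#M7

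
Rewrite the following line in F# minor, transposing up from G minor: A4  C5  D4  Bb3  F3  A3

G#5 B5 C#5 A4 E4 G#4

G minor to F# minor up is a major seventh, so every note moves up by that interval.
A4 to G#5
C5 to B5
D4 to C#5
Bb3 to A4
F3 to E4
A3 to G#4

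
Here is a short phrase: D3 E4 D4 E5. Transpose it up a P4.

G3 A4 G4 A5

D3 → G3
E4 → A4
D4 → G4
E5 → A5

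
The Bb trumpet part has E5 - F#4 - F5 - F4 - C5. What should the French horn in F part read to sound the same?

A5 B4 Bb5 Bb4 F5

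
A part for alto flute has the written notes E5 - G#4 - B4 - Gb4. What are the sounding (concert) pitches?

B4 D#4 F#4 Db4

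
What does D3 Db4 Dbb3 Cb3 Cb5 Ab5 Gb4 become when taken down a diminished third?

D3 -> B#2
Db4 -> B3
Dbb3 -> Bb2
Cb3 -> A2
Cb5 -> A4
Ab5 -> F#5
Gb4 -> E4

B#2 B3 Bb2 A2 A4 F#5 E4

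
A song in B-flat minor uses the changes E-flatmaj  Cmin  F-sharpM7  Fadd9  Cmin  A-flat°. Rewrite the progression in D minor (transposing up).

Gmaj Emin A#M7 Aadd9 Emin C°

B-flat minor up to D minor is a major third; each chord root moves by that interval while the quality stays the same.
E-flatmaj: root E-flat up a major third → G, giving Gmaj.
Cmin: root C up a major third → E, giving Emin.
F-sharpM7: root F-sharp up a major third → A#, giving A#M7.
Fadd9: root F up a major third → A, giving Aadd9.
Cmin: root C up a major third → E, giving Emin.
A-flat°: root A-flat up a major third → C, giving C°.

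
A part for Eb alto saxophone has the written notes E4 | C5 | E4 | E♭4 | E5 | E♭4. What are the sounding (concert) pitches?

G3 Eb4 G3 Gb3 G4 Gb3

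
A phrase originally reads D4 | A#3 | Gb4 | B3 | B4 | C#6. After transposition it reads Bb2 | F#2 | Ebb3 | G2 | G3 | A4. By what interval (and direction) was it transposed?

From D4 to Bb2 is 10 letter names — a tenth of some quality.
Bb2 to D4 is 16 semitones, which makes it a major tenth; the second version is lower, so the direction is down.
Checking another pair — C#6 → A4 — gives the same interval.

down a major tenth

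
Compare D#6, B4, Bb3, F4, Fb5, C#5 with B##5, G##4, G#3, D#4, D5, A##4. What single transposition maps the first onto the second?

Take the first pair: D#6 → B##5. D to B spans 3 letter names, so the interval is some kind of third.
B##5 to D#6 is 2 semitones, which makes it a diminished third; the second version is lower, so the direction is down.
Checking another pair — C#5 → A##4 — gives the same interval.

down a diminished third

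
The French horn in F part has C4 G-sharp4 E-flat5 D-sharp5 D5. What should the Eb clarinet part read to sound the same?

D3 A#3 F4 E#4 E4

First find concert pitch: the French horn in F sounds a perfect fifth below written, so C4 G-sharp4 E-flat5 D-sharp5 D5 sounds F3 C#4 Ab4 G#4 G4.
Then write for Eb clarinet: it sounds a minor third above written, so the part must be a minor third below concert.
F3 → D3
C#4 → A#3
Ab4 → F4
G#4 → E#4
G4 → E4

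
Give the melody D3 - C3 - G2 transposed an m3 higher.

F3 Eb3 Bb2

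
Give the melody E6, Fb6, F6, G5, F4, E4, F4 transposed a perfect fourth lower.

E6 -> B5
Fb6 -> Cb6
F6 -> C6
G5 -> D5
F4 -> C4
E4 -> B3
F4 -> C4

B5 Cb6 C6 D5 C4 B3 C4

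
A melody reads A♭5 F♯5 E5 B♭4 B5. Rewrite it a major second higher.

Ab5: a second up reaches B, and 2 semitones makes it Bb5.
F#5: a second up reaches G, and 2 semitones makes it G#5.
A major second up from E5 gives F#5.
Bb4: a second up reaches C, and 2 semitones makes it C5.
A major second up from B5 gives C#6.

Bb5 G#5 F#5 C5 C#6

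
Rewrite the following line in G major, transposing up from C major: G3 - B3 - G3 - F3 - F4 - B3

From C up to G is a perfect fifth; apply that to each pitch.
G3 → D4
B3 → F#4
G3 → D4
F3 → C4
F4 → C5
B3 → F#4

D4 F#4 D4 C4 C5 F#4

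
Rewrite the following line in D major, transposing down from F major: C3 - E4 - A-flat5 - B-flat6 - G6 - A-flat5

A2 C#4 F5 G6 E6 F5

From F down to D is a minor third; apply that to each pitch.
C3 -> A2
E4 -> C#4
Ab5 -> F5
Bb6 -> G6
G6 -> E6
Ab5 -> F5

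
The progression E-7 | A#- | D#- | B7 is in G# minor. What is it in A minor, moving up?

G# minor up to A minor is a minor second; each chord root moves by that interval while the quality stays the same.
E-7: root E up a minor second → F, giving F-7.
A#-: root A# up a minor second → B, giving B-.
D#-: root D# up a minor second → E, giving E-.
B7: root B up a minor second → C, giving C7.

F-7 B- E- C7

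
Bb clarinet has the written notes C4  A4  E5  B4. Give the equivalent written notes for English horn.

F4 D5 A5 E5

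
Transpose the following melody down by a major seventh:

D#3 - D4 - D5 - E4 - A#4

D#3 becomes E2
D4 becomes Eb3
D5 becomes Eb4
E4 becomes F3
A#4 becomes B3

E2 Eb3 Eb4 F3 B3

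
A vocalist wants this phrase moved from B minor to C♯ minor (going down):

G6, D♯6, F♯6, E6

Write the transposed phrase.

From B down to C♯ is a minor seventh; apply that to each pitch.
G6 becomes A5
D#6 becomes E#5
F#6 becomes G#5
E6 becomes F#5

A5 E#5 G#5 F#5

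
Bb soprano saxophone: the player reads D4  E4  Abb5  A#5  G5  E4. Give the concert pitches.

C4 D4 Gbb5 G#5 F5 D4

The Bb soprano saxophone sounds a major second below written, so transpose each written note down a major second.
D4 to C4
E4 to D4
Abb5 to Gbb5
A#5 to G#5
G5 to F5
E4 to D4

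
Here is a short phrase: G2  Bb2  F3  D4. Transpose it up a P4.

G2: a fourth up reaches C, and 5 semitones makes it C3.
Bb2 up a perfect fourth is Eb3.
F3: a fourth up reaches B, and 5 semitones makes it Bb3.
D4 up a perfect fourth is G4.

C3 Eb3 Bb3 G4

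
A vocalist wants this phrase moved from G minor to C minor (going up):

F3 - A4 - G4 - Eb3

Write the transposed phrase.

Bb3 D5 C5 Ab3

G minor to C minor up is a perfect fourth, so every note moves up by that interval.
F3 to Bb3
A4 to D5
G4 to C5
Eb3 to Ab3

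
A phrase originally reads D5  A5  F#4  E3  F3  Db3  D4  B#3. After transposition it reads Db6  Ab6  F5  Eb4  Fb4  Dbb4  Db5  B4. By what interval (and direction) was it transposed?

up a diminished octave

From D5 to Db6 is 8 letter names — an octave of some quality.
D5 to Db6 is 11 semitones, which makes it a diminished octave; the second version is higher, so the direction is up.
Checking another pair — B#3 → B4 — gives the same interval.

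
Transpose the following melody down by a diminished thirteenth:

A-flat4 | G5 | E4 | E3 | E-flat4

C#3 B#3 G##2 G##1 G#2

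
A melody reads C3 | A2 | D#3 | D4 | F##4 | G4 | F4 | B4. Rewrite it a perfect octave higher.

C3 → C4
A2 → A3
D#3 → D#4
D4 → D5
F##4 → F##5
G4 → G5
F4 → F5
B4 → B5

C4 A3 D#4 D5 F##5 G5 F5 B5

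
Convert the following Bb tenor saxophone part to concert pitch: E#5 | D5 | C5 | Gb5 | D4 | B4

D#4 C4 Bb3 Fb4 C3 A3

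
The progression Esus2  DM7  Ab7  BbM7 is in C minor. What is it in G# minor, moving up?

C minor up to G# minor is an augmented fifth; each chord root moves by that interval while the quality stays the same.
Esus2: root E up an augmented fifth → B#, giving B#sus2.
DM7: root D up an augmented fifth → A#, giving A#M7.
Ab7: root Ab up an augmented fifth → E, giving E7.
BbM7: root Bb up an augmented fifth → F#, giving F#M7.

B#sus2 A#M7 E7 F#M7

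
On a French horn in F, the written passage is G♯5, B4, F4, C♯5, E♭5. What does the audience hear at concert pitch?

C#5 E4 Bb3 F#4 Ab4

Written C4 on the French horn in F sounds as F3, a perfect fifth lower; apply that shift to every note.
G#5 gives C#5
B4 gives E4
F4 gives Bb3
C#5 gives F#4
Eb5 gives Ab4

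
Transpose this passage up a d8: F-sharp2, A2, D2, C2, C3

F3 Ab3 Db3 Cb3 Cb4

F#2: an octave up reaches F, and 11 semitones makes it F3.
A diminished octave up from A2 gives Ab3.
D2 up a diminished octave is Db3.
C2: an octave up reaches C, and 11 semitones makes it Cb3.
A diminished octave up from C3 gives Cb4.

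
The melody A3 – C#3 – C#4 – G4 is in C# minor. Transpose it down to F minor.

Db3 F2 F3 Cb4

C# minor to F minor down is an augmented fifth, so every note moves down by that interval.
A3 -> Db3
C#3 -> F2
C#4 -> F3
G4 -> Cb4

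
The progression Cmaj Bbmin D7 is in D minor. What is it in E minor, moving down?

D minor down to E minor is a minor seventh; each chord root moves by that interval while the quality stays the same.
Cmaj: root C down a minor seventh → D, giving Dmaj.
Bbmin: root Bb down a minor seventh → C, giving Cmin.
D7: root D down a minor seventh → E, giving E7.

Dmaj Cmin E7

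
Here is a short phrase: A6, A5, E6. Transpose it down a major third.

A6 → F6
A5 → F5
E6 → C6

F6 F5 C6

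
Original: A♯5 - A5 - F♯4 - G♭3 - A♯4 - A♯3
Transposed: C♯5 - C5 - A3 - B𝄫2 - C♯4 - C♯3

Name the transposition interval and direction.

Take the first pair: A#5 → C#5. A to C spans 6 letter names, so the interval is some kind of sixth.
C#5 to A#5 is 9 semitones, which makes it a major sixth; the second version is lower, so the direction is down.
Checking another pair — A#3 → C#3 — gives the same interval.

down a major sixth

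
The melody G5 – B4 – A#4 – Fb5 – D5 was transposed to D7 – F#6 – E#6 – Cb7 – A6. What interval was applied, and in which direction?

up a perfect twelfth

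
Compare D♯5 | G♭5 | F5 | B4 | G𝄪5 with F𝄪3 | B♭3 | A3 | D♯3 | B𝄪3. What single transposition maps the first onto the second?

From D#5 to F##3 is 13 letter names — a thirteenth of some quality.
F##3 to D#5 is 20 semitones, which makes it a minor thirteenth; the second version is lower, so the direction is down.
Checking another pair — G##5 → B##3 — gives the same interval.

down a minor thirteenth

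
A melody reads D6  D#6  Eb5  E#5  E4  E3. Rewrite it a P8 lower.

D6 becomes D5
D#6 becomes D#5
Eb5 becomes Eb4
E#5 becomes E#4
E4 becomes E3
E3 becomes E2

D5 D#5 Eb4 E#4 E3 E2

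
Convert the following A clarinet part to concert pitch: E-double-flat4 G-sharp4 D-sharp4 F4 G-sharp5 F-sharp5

Cb4 E#4 B#3 D4 E#5 D#5

Written C4 on the A clarinet sounds as A3, a minor third lower; apply that shift to every note.
Ebb4 to Cb4
G#4 to E#4
D#4 to B#3
F4 to D4
G#5 to E#5
F#5 to D#5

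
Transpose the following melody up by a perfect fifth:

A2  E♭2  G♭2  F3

E3 Bb2 Db3 C4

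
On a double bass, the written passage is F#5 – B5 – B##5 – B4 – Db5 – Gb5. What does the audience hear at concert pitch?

The double bass sounds a perfect octave below written, so transpose each written note down a perfect octave.
F#5 → F#4
B5 → B4
B##5 → B##4
B4 → B3
Db5 → Db4
Gb5 → Gb4

F#4 B4 B##4 B3 Db4 Gb4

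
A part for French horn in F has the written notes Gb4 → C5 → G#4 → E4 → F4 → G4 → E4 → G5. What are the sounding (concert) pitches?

Written C4 on the French horn in F sounds as F3, a perfect fifth lower; apply that shift to every note.
Gb4 becomes Cb4
C5 becomes F4
G#4 becomes C#4
E4 becomes A3
F4 becomes Bb3
G4 becomes C4
E4 becomes A3
G5 becomes C5

Cb4 F4 C#4 A3 Bb3 C4 A3 C5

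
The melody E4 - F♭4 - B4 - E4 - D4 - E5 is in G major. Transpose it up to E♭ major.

C5 Dbb5 G5 C5 Bb4 C6

From G up to E♭ is a minor sixth; apply that to each pitch.
E4 to C5
Fb4 to Dbb5
B4 to G5
E4 to C5
D4 to Bb4
E5 to C6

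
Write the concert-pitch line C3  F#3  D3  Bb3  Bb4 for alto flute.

F3 B3 G3 Eb4 Eb5

The alto flute sounds a perfect fourth below written, so the written part must be a perfect fourth above concert — transpose each note up.
C3 to F3
F#3 to B3
D3 to G3
Bb3 to Eb4
Bb4 to Eb5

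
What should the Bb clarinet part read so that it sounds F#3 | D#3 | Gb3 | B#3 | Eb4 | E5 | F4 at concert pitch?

G#3 E#3 Ab3 C##4 F4 F#5 G4

Written C4 sounds as Bb3 on the Bb clarinet, so concert pitches are written a major second up.
F#3 -> G#3
D#3 -> E#3
Gb3 -> Ab3
B#3 -> C##4
Eb4 -> F4
E5 -> F#5
F4 -> G4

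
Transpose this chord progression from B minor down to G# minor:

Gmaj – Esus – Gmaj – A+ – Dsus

Emaj C#sus Emaj F#+ Bsus

B minor down to G# minor is a minor third; each chord root moves by that interval while the quality stays the same.
Gmaj: root G down a minor third → E, giving Emaj.
Esus: root E down a minor third → C#, giving C#sus.
Gmaj: root G down a minor third → E, giving Emaj.
A+: root A down a minor third → F#, giving F#+.
Dsus: root D down a minor third → B, giving Bsus.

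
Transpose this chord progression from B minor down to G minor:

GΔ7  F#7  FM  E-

B minor down to G minor is a major third; each chord root moves by that interval while the quality stays the same.
GΔ7: root G down a major third → Eb, giving EbΔ7.
F#7: root F# down a major third → D, giving D7.
FM: root F down a major third → Db, giving DbM.
E-: root E down a major third → C, giving C-.

EbΔ7 D7 DbM C-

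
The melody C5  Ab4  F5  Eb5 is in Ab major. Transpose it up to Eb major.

G5 Eb5 C6 Bb5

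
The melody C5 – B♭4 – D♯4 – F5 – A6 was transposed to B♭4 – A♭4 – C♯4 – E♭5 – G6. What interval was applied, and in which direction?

Take the first pair: C5 → Bb4. C to B spans 2 letter names, so the interval is some kind of second.
Bb4 to C5 is 2 semitones, which makes it a major second; the second version is lower, so the direction is down.
Checking another pair — A6 → G6 — gives the same interval.

down a major second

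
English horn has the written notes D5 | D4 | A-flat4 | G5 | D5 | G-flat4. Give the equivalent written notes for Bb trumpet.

A4 A3 Eb4 D5 A4 Db4

First find concert pitch: the English horn sounds a perfect fifth below written, so D5 D4 A-flat4 G5 D5 G-flat4 sounds G4 G3 Db4 C5 G4 Cb4.
Then write for Bb trumpet: it sounds a major second below written, so the part must be a major second above concert.
G4 → A4
G3 → A3
Db4 → Eb4
C5 → D5
G4 → A4
Cb4 → Db4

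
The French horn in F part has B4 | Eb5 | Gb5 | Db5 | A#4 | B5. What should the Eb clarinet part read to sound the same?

C#4 F4 Ab4 Eb4 B#3 C#5

First find concert pitch: the French horn in F sounds a perfect fifth below written, so B4 Eb5 Gb5 Db5 A#4 B5 sounds E4 Ab4 Cb5 Gb4 D#4 E5.
Then write for Eb clarinet: it sounds a minor third above written, so the part must be a minor third below concert.
E4 → C#4
Ab4 → F4
Cb5 → Ab4
Gb4 → Eb4
D#4 → B#3
E5 → C#5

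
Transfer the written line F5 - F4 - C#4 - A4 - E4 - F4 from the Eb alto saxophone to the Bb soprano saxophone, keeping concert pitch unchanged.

First find concert pitch: the Eb alto saxophone sounds a major sixth below written, so F5 F4 C#4 A4 E4 F4 sounds Ab4 Ab3 E3 C4 G3 Ab3.
Then write for Bb soprano saxophone: it sounds a major second below written, so the part must be a major second above concert.
Ab4 → Bb4
Ab3 → Bb3
E3 → F#3
C4 → D4
G3 → A3
Ab3 → Bb3

Bb4 Bb3 F#3 D4 A3 Bb3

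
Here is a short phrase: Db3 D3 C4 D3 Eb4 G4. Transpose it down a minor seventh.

Eb2 E2 D3 E2 F3 A3

Db3 to Eb2
D3 to E2
C4 to D3
D3 to E2
Eb4 to F3
G4 to A3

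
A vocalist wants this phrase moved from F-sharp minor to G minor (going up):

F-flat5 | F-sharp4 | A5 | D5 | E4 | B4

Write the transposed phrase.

F-sharp minor to G minor up is a minor second, so every note moves up by that interval.
Fb5 → Gbb5
F#4 → G4
A5 → Bb5
D5 → Eb5
E4 → F4
B4 → C5

Gbb5 G4 Bb5 Eb5 F4 C5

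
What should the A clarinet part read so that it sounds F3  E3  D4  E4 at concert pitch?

Written C4 sounds as A3 on the A clarinet, so concert pitches are written a minor third up.
F3 → Ab3
E3 → G3
D4 → F4
E4 → G4

Ab3 G3 F4 G4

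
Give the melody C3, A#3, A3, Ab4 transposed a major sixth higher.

A3 F##4 F#4 F5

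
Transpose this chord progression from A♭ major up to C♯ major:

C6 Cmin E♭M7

E#6 E#min G#M7

A♭ major up to C♯ major is an augmented third; each chord root moves by that interval while the quality stays the same.
C6: root C up an augmented third → E#, giving E#6.
Cmin: root C up an augmented third → E#, giving E#min.
E♭M7: root E♭ up an augmented third → G#, giving G#M7.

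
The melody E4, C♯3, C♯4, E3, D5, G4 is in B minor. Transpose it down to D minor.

B minor to D minor down is a major sixth, so every note moves down by that interval.
E4 gives G3
C#3 gives E2
C#4 gives E3
E3 gives G2
D5 gives F4
G4 gives Bb3

G3 E2 E3 G2 F4 Bb3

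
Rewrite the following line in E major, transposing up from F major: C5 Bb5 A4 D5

B5 A6 G#5 C#6

From F up to E is a major seventh; apply that to each pitch.
C5 -> B5
Bb5 -> A6
A4 -> G#5
D5 -> C#6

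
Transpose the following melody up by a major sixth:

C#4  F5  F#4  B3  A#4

A#4 D6 D#5 G#4 F##5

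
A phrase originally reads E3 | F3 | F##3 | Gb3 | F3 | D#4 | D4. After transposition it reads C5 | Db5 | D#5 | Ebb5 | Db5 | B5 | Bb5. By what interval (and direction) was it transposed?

up a minor thirteenth

From E3 to C5 is 13 letter names — a thirteenth of some quality.
E3 to C5 is 20 semitones, which makes it a minor thirteenth; the second version is higher, so the direction is up.
Checking another pair — D4 → Bb5 — gives the same interval.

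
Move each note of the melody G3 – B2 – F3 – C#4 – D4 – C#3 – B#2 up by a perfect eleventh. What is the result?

C5 E4 Bb4 F#5 G5 F#4 E#4

G3 -> C5
B2 -> E4
F3 -> Bb4
C#4 -> F#5
D4 -> G5
C#3 -> F#4
B#2 -> E#4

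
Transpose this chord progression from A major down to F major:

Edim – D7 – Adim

Cdim Bb7 Fdim

A major down to F major is a major third; each chord root moves by that interval while the quality stays the same.
Edim: root E down a major third → C, giving Cdim.
D7: root D down a major third → Bb, giving Bb7.
Adim: root A down a major third → F, giving Fdim.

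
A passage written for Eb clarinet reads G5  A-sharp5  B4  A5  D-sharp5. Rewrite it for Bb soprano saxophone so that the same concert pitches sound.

C6 D#6 E5 D6 G#5

First find concert pitch: the Eb clarinet sounds a minor third above written, so G5 A-sharp5 B4 A5 D-sharp5 sounds Bb5 C#6 D5 C6 F#5.
Then write for Bb soprano saxophone: it sounds a major second below written, so the part must be a major second above concert.
Bb5 → C6
C#6 → D#6
D5 → E5
C6 → D6
F#5 → G#5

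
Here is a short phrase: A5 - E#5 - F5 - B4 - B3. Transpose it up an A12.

E#7 B##6 C#7 F##6 F##5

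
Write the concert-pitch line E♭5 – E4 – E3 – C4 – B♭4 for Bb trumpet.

Written C4 sounds as Bb3 on the Bb trumpet, so concert pitches are written a major second up.
Eb5 → F5
E4 → F#4
E3 → F#3
C4 → D4
Bb4 → C5

F5 F#4 F#3 D4 C5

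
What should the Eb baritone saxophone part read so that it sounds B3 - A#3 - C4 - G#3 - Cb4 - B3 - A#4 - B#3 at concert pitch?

Written C4 sounds as Eb2 on the Eb baritone saxophone, so concert pitches are written a major thirteenth up.
B3 gives G#5
A#3 gives F##5
C4 gives A5
G#3 gives E#5
Cb4 gives Ab5
B3 gives G#5
A#4 gives F##6
B#3 gives G##5

G#5 F##5 A5 E#5 Ab5 G#5 F##6 G##5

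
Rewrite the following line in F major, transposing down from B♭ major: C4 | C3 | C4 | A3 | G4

B♭ major to F major down is a perfect fourth, so every note moves down by that interval.
C4 → G3
C3 → G2
C4 → G3
A3 → E3
G4 → D4

G3 G2 G3 E3 D4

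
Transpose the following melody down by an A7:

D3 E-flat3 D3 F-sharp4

D3: a seventh down reaches E, and 12 semitones makes it Ebb2.
Eb3 down an augmented seventh is Fbb2.
An augmented seventh down from D3 gives Ebb2.
An augmented seventh down from F#4 gives Gb3.

Ebb2 Fbb2 Ebb2 Gb3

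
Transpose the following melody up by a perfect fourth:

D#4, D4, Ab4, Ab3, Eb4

G#4 G4 Db5 Db4 Ab4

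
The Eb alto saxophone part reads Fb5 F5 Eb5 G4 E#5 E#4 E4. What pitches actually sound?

Abb4 Ab4 Gb4 Bb3 G#4 G#3 G3

Written C4 on the Eb alto saxophone sounds as Eb3, a major sixth lower; apply that shift to every note.
Fb5 -> Abb4
F5 -> Ab4
Eb5 -> Gb4
G4 -> Bb3
E#5 -> G#4
E#4 -> G#3
E4 -> G3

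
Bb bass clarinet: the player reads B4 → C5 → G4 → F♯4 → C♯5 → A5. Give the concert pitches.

A3 Bb3 F3 E3 B3 G4

The Bb bass clarinet sounds a major ninth below written, so transpose each written note down a major ninth.
B4 to A3
C5 to Bb3
G4 to F3
F#4 to E3
C#5 to B3
A5 to G4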